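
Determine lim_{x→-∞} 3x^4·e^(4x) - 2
The product is a 0·∞ indeterminate form at x → -∞.
Rewrite the product as 3x^4 / e^(-4x) (an ∞/∞ form) and apply L'Hôpital, or use the standard hierarchy e^(4|x|) ≫ |x^4| as x → -∞.
The indeterminate product → 0, so the limit = -2.

Final answer: -2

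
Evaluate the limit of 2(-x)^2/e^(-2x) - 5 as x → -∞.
The quotient is an ∞/∞ indeterminate form as x → -∞.
Compare growth rates of the dominant terms (exponentials ≫ polynomials ≫ logarithms), or apply L'Hôpital's rule; the quotient → 0.
Adding the constant: 0 - 5 = -5. Limit = -5.

Final answer: -5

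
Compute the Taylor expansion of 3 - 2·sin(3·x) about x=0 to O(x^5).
9·x^3 - 6·x + 3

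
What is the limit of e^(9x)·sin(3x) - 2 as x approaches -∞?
Evaluate the dominant behaviour as x → -∞; each term tends to a finite value or vanishes.
Limit = -2.

Final answer: -2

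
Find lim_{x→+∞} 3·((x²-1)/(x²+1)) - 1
Evaluate the dominant behaviour as x → +∞; each term tends to a finite value or vanishes.
Limit = 2.

Final answer: 2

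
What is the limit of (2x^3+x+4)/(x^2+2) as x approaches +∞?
This is an ∞/∞ indeterminate form as x → +∞.
Divide numerator and denominator by x^3 and let the lower-order terms vanish; the numerator's degree 3 exceeds the denominator's degree 2, so the quotient diverges.
Limit = ∞.

Final answer: ∞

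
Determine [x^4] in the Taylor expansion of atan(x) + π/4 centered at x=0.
Expand to order 4: atan(x) + π/4 = -x^3/3 + x + π/4 + O(x^5).
The coefficient of x^4 is 0.

Final answer: 0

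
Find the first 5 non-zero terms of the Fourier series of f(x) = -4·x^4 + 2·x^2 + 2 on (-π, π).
(-200 + 32·π^2)·cos(x) + (14 - 8·π^2)·cos(2·x) + (-88/27 + 32·π^2/9)·cos(3·x) + (5/4 - 2·π^2)·cos(4·x) - 4·π^4/5 + 2 + 2·π^2/3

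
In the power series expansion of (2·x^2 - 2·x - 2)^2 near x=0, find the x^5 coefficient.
Expand to order 5: (2·x^2 - 2·x - 2)^2 = 4·x^4 - 8·x^3 - 4·x^2 + 8·x + 4 + O(x^6).
The coefficient of x^5 is 0.

Final answer: 0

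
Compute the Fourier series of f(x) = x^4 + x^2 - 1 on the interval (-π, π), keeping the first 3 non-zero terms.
(44 - 8·π^2)·cos(x) + (-2 + 2·π^2)·cos(2·x) - 1 + π^2/3 + π^4/5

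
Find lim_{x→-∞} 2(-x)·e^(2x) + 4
The product is a 0·∞ indeterminate form at x → -∞.
Rewrite the product as 2(-x) / e^(-2x) (an ∞/∞ form) and apply L'Hôpital, or use the standard hierarchy e^(2|x|) ≫ |(-x)| as x → -∞.
The indeterminate product → 0, so the limit = 4.

Final answer: 4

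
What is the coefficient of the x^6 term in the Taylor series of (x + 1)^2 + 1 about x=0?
Expand to order 6: (x + 1)^2 + 1 = x^2 + 2·x + 2 + O(x^7).
The coefficient of x^6 is 0.

Final answer: 0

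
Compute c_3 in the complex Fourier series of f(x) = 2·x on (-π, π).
Compute the real Fourier coefficients first: a_3 = 0, b_3 = 4/3.
Then c_3 = (a_3 − i·b_3)/2 = -2·i/3.

Final answer: -2·i/3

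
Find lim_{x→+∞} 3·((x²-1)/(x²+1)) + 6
Evaluate the dominant behaviour as x → +∞; each term tends to a finite value or vanishes.
Limit = 9.

Final answer: 9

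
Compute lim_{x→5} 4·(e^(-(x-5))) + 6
Direct substitution at x = 5 gives 10.

Final answer: 10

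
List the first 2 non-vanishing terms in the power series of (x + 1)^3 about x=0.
3·x + 1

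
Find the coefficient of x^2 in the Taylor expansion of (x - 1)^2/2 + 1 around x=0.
Expand to order 2: (x - 1)^2/2 + 1 = x^2/2 - x + 3/2 + O(x^3).
The coefficient of x^2 is 1/2.

Final answer: 1/2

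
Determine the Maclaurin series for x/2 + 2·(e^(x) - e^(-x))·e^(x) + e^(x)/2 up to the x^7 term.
57·x^7/1120 + 257·x^6/1440 + 43·x^5/80 + 65·x^4/48 + 11·x^3/4 + 17·x^2/4 + 5·x + 1/2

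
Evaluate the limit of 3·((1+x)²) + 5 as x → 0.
Direct substitution at x = 0 gives 8.

Final answer: 8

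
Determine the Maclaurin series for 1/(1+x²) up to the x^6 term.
-x^6 + x^4 - x^2 + 1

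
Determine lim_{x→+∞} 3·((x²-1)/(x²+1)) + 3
Evaluate the dominant behaviour as x → +∞; each term tends to a finite value or vanishes.
Limit = 6.

Final answer: 6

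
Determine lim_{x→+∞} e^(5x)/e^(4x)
This is an ∞/∞ indeterminate form as x → +∞.
Rewrite e^(5x)/e^(4x) = e^((5−4)x) = e^(x); the exponent coefficient is 1 > 0 so e^(x) → ∞.
Limit = ∞.

Final answer: ∞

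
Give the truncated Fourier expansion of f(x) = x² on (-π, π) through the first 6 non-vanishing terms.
-4·cos(x) + cos(2·x) - 4·cos(3·x)/9 + cos(4·x)/4 - 4·cos(5·x)/25 + π^2/3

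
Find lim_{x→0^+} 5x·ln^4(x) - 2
The product is a 0·∞ indeterminate form at x → 0⁺.
Rewrite the product as 5·ln^4(x) / x^(-1) and apply L'Hôpital, or use the standard hierarchy x^(-1) ≫ |ln x|^4 as x → 0⁺.
The indeterminate product → 0, so the limit = -2.

Final answer: -2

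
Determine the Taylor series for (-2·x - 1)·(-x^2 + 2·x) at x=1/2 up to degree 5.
-3/2 - 7·(x - 1/2)/2 + 2·(x - 1/2)^3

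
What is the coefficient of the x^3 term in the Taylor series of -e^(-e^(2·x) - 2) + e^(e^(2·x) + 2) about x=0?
Expand to order 3: -e^(-e^(2·x) - 2) + e^(e^(2·x) + 2) = x^3·(-4·e^(-3)/3 + 20·e^(3)/3) + 4·x^2·e^(3) + x·(2·e^(-3) + 2·e^(3)) - e^(-3) + e^(3) + O(x^4).
The coefficient of x^3 is -4·e^(-3)/3 + 20·e^(3)/3.

Final answer: -4·e^(-3)/3 + 20·e^(3)/3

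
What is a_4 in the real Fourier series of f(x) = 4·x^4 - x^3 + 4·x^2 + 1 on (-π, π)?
a_4 = (1/π) ∫_{-π}^{π} f(x)·cos(4x) dx.
Evaluate the integral (use parity and integration by parts as needed): a_4 = 1/4 + 2·π^2.

Final answer: 1/4 + 2·π^2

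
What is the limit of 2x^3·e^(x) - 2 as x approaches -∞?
The product is a 0·∞ indeterminate form at x → -∞.
Rewrite the product as 2x^3 / e^(-x) (an ∞/∞ form) and apply L'Hôpital, or use the standard hierarchy e^(|x|) ≫ |x^3| as x → -∞.
The indeterminate product → 0, so the limit = -2.

Final answer: -2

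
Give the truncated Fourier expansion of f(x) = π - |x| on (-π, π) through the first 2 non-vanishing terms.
4·cos(x)/π + π/2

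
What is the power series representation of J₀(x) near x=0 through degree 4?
x^4/64 - x^2/4 + 1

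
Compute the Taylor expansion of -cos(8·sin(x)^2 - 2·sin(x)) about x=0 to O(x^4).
-16·x^3 + 2·x^2 - 1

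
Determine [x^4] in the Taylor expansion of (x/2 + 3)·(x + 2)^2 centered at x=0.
Expand to order 4: (x/2 + 3)·(x + 2)^2 = x^3/2 + 5·x^2 + 14·x + 12 + O(x^5).
The coefficient of x^4 is 0.

Final answer: 0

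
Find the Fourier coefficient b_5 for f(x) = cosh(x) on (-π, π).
b_5 = (1/π) ∫_{-π}^{π} f(x)·sin(5x) dx.
Evaluate the integral (use parity and integration by parts as needed): b_5 = 0.

Final answer: 0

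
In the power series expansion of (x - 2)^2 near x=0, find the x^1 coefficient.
Expand to order 1: (x - 2)^2 = 4 - 4·x + O(x^2).
The coefficient of x^1 is -4.

Final answer: -4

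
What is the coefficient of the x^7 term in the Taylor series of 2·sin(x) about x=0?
Expand to order 7: 2·sin(x) = -x^7/2520 + x^5/60 - x^3/3 + 2·x + O(x^8).
The coefficient of x^7 is -1/2520.

Final answer: -1/2520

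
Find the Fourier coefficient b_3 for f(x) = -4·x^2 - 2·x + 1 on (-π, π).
b_3 = (1/π) ∫_{-π}^{π} f(x)·sin(3x) dx.
Evaluate the integral (use parity and integration by parts as needed): b_3 = -4/3.

Final answer: -4/3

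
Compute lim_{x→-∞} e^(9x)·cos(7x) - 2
Evaluate the dominant behaviour as x → -∞; each term tends to a finite value or vanishes.
Limit = -2.

Final answer: -2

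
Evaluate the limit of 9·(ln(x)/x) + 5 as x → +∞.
Evaluate the dominant behaviour as x → +∞; each term tends to a finite value or vanishes.
Limit = 5.

Final answer: 5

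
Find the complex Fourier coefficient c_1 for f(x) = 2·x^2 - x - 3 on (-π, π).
Compute the real Fourier coefficients first: a_1 = -8, b_1 = -2.
Then c_1 = (a_1 − i·b_1)/2 = -4 + i.

Final answer: -4 + i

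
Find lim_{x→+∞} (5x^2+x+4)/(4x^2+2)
This is an ∞/∞ indeterminate form as x → +∞.
Divide numerator and denominator by x^2 and let the lower-order terms vanish; the leading terms give 5/4.
Limit = 5/4.

Final answer: 5/4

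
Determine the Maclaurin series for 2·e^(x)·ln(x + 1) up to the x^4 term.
2·x^3/3 + x^2 + 2·x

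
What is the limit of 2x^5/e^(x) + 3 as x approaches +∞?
The quotient is an ∞/∞ indeterminate form as x → +∞.
The exponential denominator e^(x) dominates the polynomial numerator (e^x ≫ x^5 as x → ∞), so the quotient → 0.
Adding the constant: 0 + 3 = 3. Limit = 3.

Final answer: 3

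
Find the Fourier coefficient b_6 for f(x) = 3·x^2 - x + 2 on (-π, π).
b_6 = (1/π) ∫_{-π}^{π} f(x)·sin(6x) dx.
Evaluate the integral (use parity and integration by parts as needed): b_6 = 1/3.

Final answer: 1/3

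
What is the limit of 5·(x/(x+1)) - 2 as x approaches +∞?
Evaluate the dominant behaviour as x → +∞; each term tends to a finite value or vanishes.
Limit = 3.

Final answer: 3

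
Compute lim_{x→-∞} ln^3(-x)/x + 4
The quotient is an ∞/∞ indeterminate form as x → -∞.
Compare growth rates of the dominant terms (exponentials ≫ polynomials ≫ logarithms), or apply L'Hôpital's rule; the quotient → 0.
Adding the constant: 0 + 4 = 4. Limit = 4.

Final answer: 4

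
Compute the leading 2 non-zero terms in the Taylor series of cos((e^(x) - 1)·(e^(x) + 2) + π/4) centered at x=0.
-3·√(2)·x/2 + √(2)/2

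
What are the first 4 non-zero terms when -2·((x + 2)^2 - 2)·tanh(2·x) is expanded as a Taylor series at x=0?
64·x^4/3 + 20·x^3/3 - 16·x^2 - 8·x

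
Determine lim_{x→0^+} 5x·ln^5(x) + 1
The product is a 0·∞ indeterminate form at x → 0⁺.
Rewrite the product as 5·ln^5(x) / x^(-1) and apply L'Hôpital, or use the standard hierarchy x^(-1) ≫ |ln x|^5 as x → 0⁺.
The indeterminate product → 0, so the limit = 1.

Final answer: 1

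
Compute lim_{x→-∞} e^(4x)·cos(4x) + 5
Evaluate the dominant behaviour as x → -∞; each term tends to a finite value or vanishes.
Limit = 5.

Final answer: 5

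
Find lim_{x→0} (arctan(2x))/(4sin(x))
Both numerator and denominator → 0 as x → 0; this is a 0/0 indeterminate form.
Expand each to leading order near x = 0: numerator ~ 2·x, denominator ~ 4·x.
The limit of the ratio is 1/2.

Final answer: 1/2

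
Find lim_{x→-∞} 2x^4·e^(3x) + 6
The product is a 0·∞ indeterminate form at x → -∞.
Rewrite the product as 2x^4 / e^(-3x) (an ∞/∞ form) and apply L'Hôpital, or use the standard hierarchy e^(3|x|) ≫ |x^4| as x → -∞.
The indeterminate product → 0, so the limit = 6.

Final answer: 6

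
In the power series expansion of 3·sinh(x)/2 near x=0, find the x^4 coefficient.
Expand to order 4: 3·sinh(x)/2 = x^3/4 + 3·x/2 + O(x^5).
The coefficient of x^4 is 0.

Final answer: 0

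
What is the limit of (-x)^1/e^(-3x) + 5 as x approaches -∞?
The quotient is an ∞/∞ indeterminate form as x → -∞.
Compare growth rates of the dominant terms (exponentials ≫ polynomials ≫ logarithms), or apply L'Hôpital's rule; the quotient → 0.
Adding the constant: 0 + 5 = 5. Limit = 5.

Final answer: 5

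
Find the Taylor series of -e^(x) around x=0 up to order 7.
-x^7/5040 - x^6/720 - x^5/120 - x^4/24 - x^3/6 - x^2/2 - x - 1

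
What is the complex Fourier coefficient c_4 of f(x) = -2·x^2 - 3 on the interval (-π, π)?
Compute the real Fourier coefficients first: a_4 = -1/2, b_4 = 0.
Then c_4 = (a_4 − i·b_4)/2 = -1/4.

Final answer: -1/4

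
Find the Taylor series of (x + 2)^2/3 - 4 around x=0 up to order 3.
x^2/3 + 4·x/3 - 8/3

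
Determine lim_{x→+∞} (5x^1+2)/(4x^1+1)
This is an ∞/∞ indeterminate form as x → +∞.
Divide numerator and denominator by x and let the lower-order terms vanish; the leading terms give 5/4.
Limit = 5/4.

Final answer: 5/4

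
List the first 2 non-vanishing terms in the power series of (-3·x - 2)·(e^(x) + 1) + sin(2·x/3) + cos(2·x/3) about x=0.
-22·x/3 - 3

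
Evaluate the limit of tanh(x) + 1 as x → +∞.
Evaluate the dominant behaviour as x → +∞; each term tends to a finite value or vanishes.
Limit = 2.

Final answer: 2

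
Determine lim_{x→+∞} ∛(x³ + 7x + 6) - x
This is an ∞ − ∞ indeterminate form.
Multiply by (A² + AB + B²)/(A² + AB + B²) where A = ∛(x³+7x + 6), B = x to use A³ − B³ = (A−B)(A²+AB+B²); the x³ terms cancel, leaving (7x + 6)/(A²+AB+B²) with denominator ~ 3x², so the limit is 0.
Limit = 0.

Final answer: 0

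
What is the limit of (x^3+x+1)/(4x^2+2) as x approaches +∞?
This is an ∞/∞ indeterminate form as x → +∞.
Divide numerator and denominator by x^3 and let the lower-order terms vanish; the numerator's degree 3 exceeds the denominator's degree 2, so the quotient diverges.
Limit = ∞.

Final answer: ∞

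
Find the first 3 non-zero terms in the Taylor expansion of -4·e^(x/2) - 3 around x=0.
-x^2/2 - 2·x - 7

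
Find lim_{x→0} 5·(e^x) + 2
Direct substitution at x = 0 gives 7.

Final answer: 7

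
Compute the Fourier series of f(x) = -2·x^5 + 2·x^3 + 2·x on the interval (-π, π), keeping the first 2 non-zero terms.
(-500 - 4·π^4 + 84·π^2)·sin(x) + (-12·π^2 + 16 + 2·π^4)·sin(2·x)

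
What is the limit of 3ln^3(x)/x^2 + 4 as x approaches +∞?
The quotient is an ∞/∞ indeterminate form as x → +∞.
The polynomial denominator x^2 dominates the logarithmic numerator (any positive power of x ≫ ln^3(x) as x → ∞), so the quotient → 0.
Adding the constant: 0 + 4 = 4. Limit = 4.

Final answer: 4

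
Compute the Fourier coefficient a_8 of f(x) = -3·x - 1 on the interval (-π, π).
a_8 = (1/π) ∫_{-π}^{π} f(x)·cos(8x) dx.
Evaluate the integral (use parity and integration by parts as needed): a_8 = 0.

Final answer: 0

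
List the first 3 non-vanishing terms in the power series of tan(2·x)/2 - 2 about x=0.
4·x^3/3 + x - 2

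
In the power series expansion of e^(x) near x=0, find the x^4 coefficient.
Expand to order 4: e^(x) = x^4/24 + x^3/6 + x^2/2 + x + 1 + O(x^5).
The coefficient of x^4 is 1/24.

Final answer: 1/24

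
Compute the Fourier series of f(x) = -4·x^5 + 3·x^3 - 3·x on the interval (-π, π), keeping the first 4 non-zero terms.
(-1002 - 8·π^4 + 166·π^2)·sin(x) + (-23·π^2 + 75/2 + 4·π^4)·sin(2·x) + (-8·π^4/3 - 590/81 + 214·π^2/27)·sin(3·x) + (-4·π^2 + 3 + 2·π^4)·sin(4·x)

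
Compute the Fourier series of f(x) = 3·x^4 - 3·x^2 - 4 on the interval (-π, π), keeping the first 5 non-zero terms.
(156 - 24·π^2)·cos(x) + (-12 + 6·π^2)·cos(2·x) + (28/9 - 8·π^2/3)·cos(3·x) + (-21/16 + 3·π^2/2)·cos(4·x) - π^2 - 4 + 3·π^4/5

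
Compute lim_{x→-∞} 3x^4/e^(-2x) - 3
The quotient is an ∞/∞ indeterminate form as x → -∞.
Compare growth rates of the dominant terms (exponentials ≫ polynomials ≫ logarithms), or apply L'Hôpital's rule; the quotient → 0.
Adding the constant: 0 - 3 = -3. Limit = -3.

Final answer: -3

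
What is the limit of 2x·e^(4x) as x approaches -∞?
This is a 0·∞ indeterminate form at x → -∞.
Rewrite the product as 2x / e^(-4x) (an ∞/∞ form) and apply L'Hôpital, or use the standard hierarchy e^(4|x|) ≫ |x| as x → -∞.
The indeterminate product → 0, so the limit = 0.

Final answer: 0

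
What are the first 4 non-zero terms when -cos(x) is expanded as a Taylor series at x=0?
x^6/720 - x^4/24 + x^2/2 - 1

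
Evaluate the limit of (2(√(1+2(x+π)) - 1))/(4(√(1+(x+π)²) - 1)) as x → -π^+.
Both numerator and denominator → 0 as x → -π^+; this is a 0/0 indeterminate form.
Expand each to leading order near x = -π: numerator ~ 2·(x + π), denominator ~ 2·(x + π)^2.
The limit of the ratio is ∞.

Final answer: ∞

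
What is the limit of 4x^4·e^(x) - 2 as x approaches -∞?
The product is a 0·∞ indeterminate form at x → -∞.
Rewrite the product as 4x^4 / e^(-x) (an ∞/∞ form) and apply L'Hôpital, or use the standard hierarchy e^(|x|) ≫ |x^4| as x → -∞.
The indeterminate product → 0, so the limit = -2.

Final answer: -2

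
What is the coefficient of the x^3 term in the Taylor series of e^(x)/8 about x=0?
Expand to order 3: e^(x)/8 = x^3/48 + x^2/16 + x/8 + 1/8 + O(x^4).
The coefficient of x^3 is 1/48.

Final answer: 1/48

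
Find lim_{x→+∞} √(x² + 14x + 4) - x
This is an ∞ − ∞ indeterminate form.
Multiply and divide by the conjugate √(x²+14x + 4) + x; the x² terms cancel, leaving (14x + 4)/(√(x²+14x + 4)+x) → 14/2 = 7.
Limit = 7.

Final answer: 7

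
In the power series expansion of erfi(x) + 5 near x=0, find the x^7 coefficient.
Expand to order 7: erfi(x) + 5 = x^7/(21·√(π)) + x^5/(5·√(π)) + 2·x^3/(3·√(π)) + 2·x/√(π) + 5 + O(x^8).
The coefficient of x^7 is 1/(21·√(π)).

Final answer: 1/(21·√(π))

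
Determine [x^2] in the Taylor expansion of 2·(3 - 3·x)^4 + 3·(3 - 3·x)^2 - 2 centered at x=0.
Expand to order 2: 2·(3 - 3·x)^4 + 3·(3 - 3·x)^2 - 2 = 999·x^2 - 702·x + 187 + O(x^3).
The coefficient of x^2 is 999.

Final answer: 999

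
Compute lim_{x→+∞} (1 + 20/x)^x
As x → +∞: this is the defining limit (1 + 20/x)^x → e^20.
Limit = e^(20).

Final answer: e^(20)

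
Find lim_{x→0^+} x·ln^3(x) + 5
The product is a 0·∞ indeterminate form at x → 0⁺.
Rewrite the product as ln^3(x) / x^(-1) and apply L'Hôpital, or use the standard hierarchy x^(-1) ≫ |ln x|^3 as x → 0⁺.
The indeterminate product → 0, so the limit = 5.

Final answer: 5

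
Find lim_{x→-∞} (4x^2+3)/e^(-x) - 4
The quotient is an ∞/∞ indeterminate form as x → -∞.
Compare growth rates of the dominant terms (exponentials ≫ polynomials ≫ logarithms), or apply L'Hôpital's rule; the quotient → 0.
Adding the constant: 0 - 4 = -4. Limit = -4.

Final answer: -4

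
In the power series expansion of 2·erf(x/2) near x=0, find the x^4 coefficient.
Expand to order 4: 2·erf(x/2) = -x^3/(6·√(π)) + 2·x/√(π) + O(x^5).
The coefficient of x^4 is 0.

Final answer: 0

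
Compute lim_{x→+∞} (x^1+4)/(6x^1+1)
This is an ∞/∞ indeterminate form as x → +∞.
Divide numerator and denominator by x and let the lower-order terms vanish; the leading terms give 1/6.
Limit = 1/6.

Final answer: 1/6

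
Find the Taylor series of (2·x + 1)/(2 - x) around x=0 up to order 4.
5·x^4/32 + 5·x^3/16 + 5·x^2/8 + 5·x/4 + 1/2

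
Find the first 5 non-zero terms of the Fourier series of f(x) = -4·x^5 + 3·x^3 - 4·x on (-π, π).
(-1004 - 8·π^4 + 166·π^2)·sin(x) + (-23·π^2 + 77/2 + 4·π^4)·sin(2·x) + (-8·π^4/3 - 644/81 + 214·π^2/27)·sin(3·x) + (-4·π^2 + 7/2 + 2·π^4)·sin(4·x) + (-8·π^4/5 - 1372/625 + 62·π^2/25)·sin(5·x)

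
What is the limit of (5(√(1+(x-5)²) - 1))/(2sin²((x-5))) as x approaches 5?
Both numerator and denominator → 0 as x → 5; this is a 0/0 indeterminate form.
Expand each to leading order near x = 5: numerator ~ 5·(x - 5)^2/2, denominator ~ 2·(x - 5)^2.
The limit of the ratio is 5/4.

Final answer: 5/4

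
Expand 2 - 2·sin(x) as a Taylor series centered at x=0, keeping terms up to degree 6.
-x^5/60 + x^3/3 - 2·x + 2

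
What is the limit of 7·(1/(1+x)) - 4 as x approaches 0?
Direct substitution at x = 0 gives 3.

Final answer: 3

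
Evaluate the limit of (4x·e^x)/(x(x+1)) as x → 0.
Both numerator and denominator → 0 as x → 0; this is a 0/0 indeterminate form.
Expand each to leading order near x = 0: numerator ~ 4·x, denominator ~ x.
The limit of the ratio is 4.

Final answer: 4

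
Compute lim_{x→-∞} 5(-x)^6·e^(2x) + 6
The product is a 0·∞ indeterminate form at x → -∞.
Rewrite the product as 5(-x)^6 / e^(-2x) (an ∞/∞ form) and apply L'Hôpital, or use the standard hierarchy e^(2|x|) ≫ |(-x)^6| as x → -∞.
The indeterminate product → 0, so the limit = 6.

Final answer: 6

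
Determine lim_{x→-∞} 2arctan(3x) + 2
Evaluate the dominant behaviour as x → -∞; each term tends to a finite value or vanishes.
Limit = 2 - π.

Final answer: 2 - π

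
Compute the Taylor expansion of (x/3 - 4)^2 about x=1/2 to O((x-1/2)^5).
529/36 - 23·(x - 1/2)/9 + (x - 1/2)^2/9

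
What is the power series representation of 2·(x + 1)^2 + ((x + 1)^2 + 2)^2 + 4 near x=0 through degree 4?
x^4 + 4·x^3 + 12·x^2 + 16·x + 15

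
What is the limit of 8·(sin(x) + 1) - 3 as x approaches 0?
Direct substitution at x = 0 gives 5.

Final answer: 5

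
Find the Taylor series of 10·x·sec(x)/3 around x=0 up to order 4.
5·x^3/3 + 10·x/3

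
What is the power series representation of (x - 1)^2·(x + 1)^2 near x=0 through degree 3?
1 - 2·x^2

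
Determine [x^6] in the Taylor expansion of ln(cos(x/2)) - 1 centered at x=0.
Expand to order 6: ln(cos(x/2)) - 1 = -x^6/2880 - x^4/192 - x^2/8 - 1 + O(x^7).
The coefficient of x^6 is -1/2880.

Final answer: -1/2880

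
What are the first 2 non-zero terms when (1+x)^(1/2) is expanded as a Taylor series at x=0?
x/2 + 1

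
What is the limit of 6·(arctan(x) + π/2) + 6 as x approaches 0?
Direct substitution at x = 0 gives 6 + 3·π.

Final answer: 6 + 3·π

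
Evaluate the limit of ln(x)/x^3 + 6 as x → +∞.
The quotient is an ∞/∞ indeterminate form as x → +∞.
The polynomial denominator x^3 dominates the logarithmic numerator (any positive power of x ≫ ln(x) as x → ∞), so the quotient → 0.
Adding the constant: 0 + 6 = 6. Limit = 6.

Final answer: 6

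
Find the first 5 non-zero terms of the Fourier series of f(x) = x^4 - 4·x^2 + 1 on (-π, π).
(64 - 8·π^2)·cos(x) + (-7 + 2·π^2)·cos(2·x) + (64/27 - 8·π^2/9)·cos(3·x) + (-19/16 + π^2/2)·cos(4·x) - 4·π^2/3 + 1 + π^4/5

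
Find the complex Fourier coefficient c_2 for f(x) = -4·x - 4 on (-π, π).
Compute the real Fourier coefficients first: a_2 = 0, b_2 = 4.
Then c_2 = (a_2 − i·b_2)/2 = -2·i.

Final answer: -2·i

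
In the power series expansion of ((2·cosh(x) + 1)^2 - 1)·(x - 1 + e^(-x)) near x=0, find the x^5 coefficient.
Expand to order 5: ((2·cosh(x) + 1)^2 - 1)·(x - 1 + e^(-x)) = -16·x^5/15 + 10·x^4/3 - 4·x^3/3 + 4·x^2 + O(x^6).
The coefficient of x^5 is -16/15.

Final answer: -16/15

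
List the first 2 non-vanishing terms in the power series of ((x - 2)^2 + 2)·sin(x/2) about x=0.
-2·x^2 + 3·x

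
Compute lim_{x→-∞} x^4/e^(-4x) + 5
The quotient is an ∞/∞ indeterminate form as x → -∞.
Compare growth rates of the dominant terms (exponentials ≫ polynomials ≫ logarithms), or apply L'Hôpital's rule; the quotient → 0.
Adding the constant: 0 + 5 = 5. Limit = 5.

Final answer: 5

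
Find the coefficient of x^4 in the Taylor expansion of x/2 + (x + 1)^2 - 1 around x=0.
Expand to order 4: x/2 + (x + 1)^2 - 1 = x^2 + 5·x/2 + O(x^5).
The coefficient of x^4 is 0.

Final answer: 0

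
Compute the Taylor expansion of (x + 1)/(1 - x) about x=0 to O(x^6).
2·x^5 + 2·x^4 + 2·x^3 + 2·x^2 + 2·x + 1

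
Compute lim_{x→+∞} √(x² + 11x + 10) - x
As x → +∞: multiply by the conjugate to get (11x+10)/(√(x²+11x+10)+x); the denominator ~ 2x, so the limit is 11/2.
Limit = 11/2.

Final answer: 11/2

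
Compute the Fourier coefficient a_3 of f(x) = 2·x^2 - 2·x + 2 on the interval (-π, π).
a_3 = (1/π) ∫_{-π}^{π} f(x)·cos(3x) dx.
Evaluate the integral (use parity and integration by parts as needed): a_3 = -8/9.

Final answer: -8/9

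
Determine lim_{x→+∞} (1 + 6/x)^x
As x → +∞: this is the defining limit (1 + 6/x)^x → e^6.
Limit = e^(6).

Final answer: e^(6)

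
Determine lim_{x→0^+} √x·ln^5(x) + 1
The product is a 0·∞ indeterminate form at x → 0⁺.
Rewrite the product as ln^5(x) / x^(-1/2) and apply L'Hôpital, or use the standard hierarchy x^(-1/2) ≫ |ln x|^5 as x → 0⁺.
The indeterminate product → 0, so the limit = 1.

Final answer: 1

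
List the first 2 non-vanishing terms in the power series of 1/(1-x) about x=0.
x + 1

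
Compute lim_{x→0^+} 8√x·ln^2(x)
This is a 0·∞ indeterminate form at x → 0⁺.
Rewrite the product as 8·ln^2(x) / x^(-1/2) and apply L'Hôpital, or use the standard hierarchy x^(-1/2) ≫ |ln x|^2 as x → 0⁺.
The indeterminate product → 0, so the limit = 0.

Final answer: 0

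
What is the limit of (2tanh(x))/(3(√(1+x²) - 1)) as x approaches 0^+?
Both numerator and denominator → 0 as x → 0^+; this is a 0/0 indeterminate form.
Expand each to leading order near x = 0: numerator ~ 2·x, denominator ~ 3·x^2/2.
The limit of the ratio is ∞.

Final answer: ∞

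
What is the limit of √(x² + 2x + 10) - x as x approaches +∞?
As x → +∞: multiply by the conjugate to get (2x+10)/(√(x²+2x+10)+x); the denominator ~ 2x, so the limit is 2/2 = 1.
Limit = 1.

Final answer: 1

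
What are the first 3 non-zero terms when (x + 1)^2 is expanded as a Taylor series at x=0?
x^2 + 2·x + 1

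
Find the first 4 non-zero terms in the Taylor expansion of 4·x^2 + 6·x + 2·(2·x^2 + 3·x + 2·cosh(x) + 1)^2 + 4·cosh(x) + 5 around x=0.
36·x^3 + 60·x^2 + 42·x + 27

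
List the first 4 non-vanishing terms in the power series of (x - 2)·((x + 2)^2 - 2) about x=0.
x^3 + 2·x^2 - 6·x - 4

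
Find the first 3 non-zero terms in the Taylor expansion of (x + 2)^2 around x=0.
x^2 + 4·x + 4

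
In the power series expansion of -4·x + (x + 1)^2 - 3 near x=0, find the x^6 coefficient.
Expand to order 6: -4·x + (x + 1)^2 - 3 = x^2 - 2·x - 2 + O(x^7).
The coefficient of x^6 is 0.

Final answer: 0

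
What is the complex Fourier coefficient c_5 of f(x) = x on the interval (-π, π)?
Compute the real Fourier coefficients first: a_5 = 0, b_5 = 2/5.
Then c_5 = (a_5 − i·b_5)/2 = -i/5.

Final answer: -i/5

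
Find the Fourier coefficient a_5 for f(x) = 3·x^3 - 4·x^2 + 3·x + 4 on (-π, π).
a_5 = (1/π) ∫_{-π}^{π} f(x)·cos(5x) dx.
Evaluate the integral (use parity and integration by parts as needed): a_5 = 16/25.

Final answer: 16/25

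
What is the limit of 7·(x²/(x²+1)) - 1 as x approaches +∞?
Evaluate the dominant behaviour as x → +∞; each term tends to a finite value or vanishes.
Limit = 6.

Final answer: 6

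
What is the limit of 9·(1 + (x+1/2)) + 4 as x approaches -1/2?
Direct substitution at x = -1/2 gives 13.

Final answer: 13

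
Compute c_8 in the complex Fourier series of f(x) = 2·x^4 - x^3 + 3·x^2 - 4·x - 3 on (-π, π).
Compute the real Fourier coefficients first: a_8 = 21/128 + π^2/4, b_8 = 125/128 + π^2/4.
Then c_8 = (a_8 − i·b_8)/2 = 21/256 + π^2/8 - i·π^2/8 - 125·i/256.

Final answer: 21/256 + π^2/8 - i·π^2/8 - 125·i/256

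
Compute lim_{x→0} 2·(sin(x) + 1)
Direct substitution at x = 0 gives 2.

Final answer: 2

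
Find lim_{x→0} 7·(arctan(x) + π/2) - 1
Direct substitution at x = 0 gives -1 + 7·π/2.

Final answer: -1 + 7·π/2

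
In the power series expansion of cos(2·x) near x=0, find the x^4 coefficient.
Expand to order 4: cos(2·x) = 2·x^4/3 - 2·x^2 + 1 + O(x^5).
The coefficient of x^4 is 2/3.

Final answer: 2/3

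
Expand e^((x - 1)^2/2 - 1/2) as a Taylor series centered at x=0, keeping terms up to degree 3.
-2·x^3/3 + x^2 - x + 1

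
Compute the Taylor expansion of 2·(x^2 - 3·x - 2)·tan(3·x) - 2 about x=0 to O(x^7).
-972·x^6/5 - 558·x^5/5 - 54·x^4 - 30·x^3 - 18·x^2 - 12·x - 2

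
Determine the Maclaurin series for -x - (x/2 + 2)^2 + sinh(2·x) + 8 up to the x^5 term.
4·x^5/15 + 4·x^3/3 - x^2/4 - x + 4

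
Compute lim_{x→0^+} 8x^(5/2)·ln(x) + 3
The product is a 0·∞ indeterminate form at x → 0⁺.
Rewrite the product as 8·ln(x) / x^(-5/2) and apply L'Hôpital, or use the standard hierarchy x^(-5/2) ≫ |ln x| as x → 0⁺.
The indeterminate product → 0, so the limit = 3.

Final answer: 3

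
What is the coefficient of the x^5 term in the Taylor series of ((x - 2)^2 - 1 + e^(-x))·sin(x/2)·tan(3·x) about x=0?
Expand to order 5: ((x - 2)^2 - 1 + e^(-x))·sin(x/2)·tan(3·x) = -359·x^5/16 + 20·x^4 - 15·x^3/2 + 6·x^2 + O(x^6).
The coefficient of x^5 is -359/16.

Final answer: -359/16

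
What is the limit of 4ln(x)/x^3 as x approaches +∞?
This is an ∞/∞ indeterminate form as x → +∞.
The polynomial denominator x^3 dominates the logarithmic numerator (any positive power of x ≫ ln(x) as x → ∞), so the quotient → 0.
Limit = 0.

Final answer: 0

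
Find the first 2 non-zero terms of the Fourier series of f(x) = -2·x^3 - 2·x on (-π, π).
(20 - 4·π^2)·sin(x) + (-1 + 2·π^2)·sin(2·x)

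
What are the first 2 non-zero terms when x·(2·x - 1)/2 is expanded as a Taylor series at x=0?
x^2 - x/2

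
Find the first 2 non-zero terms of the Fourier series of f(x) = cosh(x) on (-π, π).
-cos(x)·sinh(π)/π + sinh(π)/π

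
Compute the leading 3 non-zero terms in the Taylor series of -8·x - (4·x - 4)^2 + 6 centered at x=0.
-16·x^2 + 24·x - 10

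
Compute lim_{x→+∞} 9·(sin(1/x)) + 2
Evaluate the dominant behaviour as x → +∞; each term tends to a finite value or vanishes.
Limit = 2.

Final answer: 2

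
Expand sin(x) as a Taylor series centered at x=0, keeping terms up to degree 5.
x^5/120 - x^3/6 + x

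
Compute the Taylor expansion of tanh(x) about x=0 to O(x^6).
2·x^5/15 - x^3/3 + x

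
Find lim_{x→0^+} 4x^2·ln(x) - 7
The product is a 0·∞ indeterminate form at x → 0⁺.
Rewrite the product as 4·ln(x) / x^(-2) and apply L'Hôpital, or use the standard hierarchy x^(-2) ≫ |ln x| as x → 0⁺.
The indeterminate product → 0, so the limit = -7.

Final answer: -7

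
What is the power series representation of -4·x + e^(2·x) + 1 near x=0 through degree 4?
2·x^4/3 + 4·x^3/3 + 2·x^2 - 2·x + 2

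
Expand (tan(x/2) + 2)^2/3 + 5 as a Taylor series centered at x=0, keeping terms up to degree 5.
x^5/180 + x^4/72 + x^3/18 + x^2/12 + 2·x/3 + 19/3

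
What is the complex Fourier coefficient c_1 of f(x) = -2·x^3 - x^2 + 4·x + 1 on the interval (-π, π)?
Compute the real Fourier coefficients first: a_1 = 4, b_1 = 32 - 4·π^2.
Then c_1 = (a_1 − i·b_1)/2 = 2 - 16·i + 2·i·π^2.

Final answer: 2 - 16·i + 2·i·π^2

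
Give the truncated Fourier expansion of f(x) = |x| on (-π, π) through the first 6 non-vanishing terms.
-4·cos(x)/π - 4·cos(3·x)/(9·π) - 4·cos(5·x)/(25·π) - 4·cos(7·x)/(49·π) - 4·cos(9·x)/(81·π) + π/2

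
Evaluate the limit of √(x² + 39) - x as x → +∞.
This is an ∞ − ∞ indeterminate form.
Multiply and divide by the conjugate √(x²+39) + x; the x² terms cancel, leaving 39/(√(x²+39)+x) → 0.
Limit = 0.

Final answer: 0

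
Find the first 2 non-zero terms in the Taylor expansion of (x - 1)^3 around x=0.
3·x - 1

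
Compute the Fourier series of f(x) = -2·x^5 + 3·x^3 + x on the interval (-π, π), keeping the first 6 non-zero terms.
(-514 - 4·π^4 + 86·π^2)·sin(x) + (-13·π^2 + 37/2 + 2·π^4)·sin(2·x) + (-4·π^4/3 - 214/81 + 134·π^2/27)·sin(3·x) + (-11·π^2/4 + 17/32 + π^4)·sin(4·x) + (-4·π^4/5 - 26/625 + 46·π^2/25)·sin(5·x) + (-37·π^2/27 - 17/162 + 2·π^4/3)·sin(6·x)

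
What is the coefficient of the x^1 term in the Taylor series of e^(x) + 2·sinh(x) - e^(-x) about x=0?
Expand to order 1: e^(x) + 2·sinh(x) - e^(-x) = 4·x + O(x^2).
The coefficient of x^1 is 4.

Final answer: 4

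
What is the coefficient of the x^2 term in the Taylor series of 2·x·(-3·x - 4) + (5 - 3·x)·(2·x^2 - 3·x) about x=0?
Expand to order 2: 2·x·(-3·x - 4) + (5 - 3·x)·(2·x^2 - 3·x) = 13·x^2 - 23·x + O(x^3).
The coefficient of x^2 is 13.

Final answer: 13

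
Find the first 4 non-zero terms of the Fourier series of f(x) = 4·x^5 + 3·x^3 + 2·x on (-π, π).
(-154·π^2 + 8·π^4 + 928)·sin(x) + (-4·π^4 - 55/2 + 17·π^2)·sin(2·x) + (-106·π^2/27 + 320/81 + 8·π^4/3)·sin(3·x) + (-2·π^4 - 11/8 + π^2)·sin(4·x)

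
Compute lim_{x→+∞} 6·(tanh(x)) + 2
Evaluate the dominant behaviour as x → +∞; each term tends to a finite value or vanishes.
Limit = 8.

Final answer: 8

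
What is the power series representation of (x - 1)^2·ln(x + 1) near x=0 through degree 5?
31·x^5/30 - 17·x^4/12 + 7·x^3/3 - 5·x^2/2 + x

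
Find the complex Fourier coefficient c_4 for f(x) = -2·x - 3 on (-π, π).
Compute the real Fourier coefficients first: a_4 = 0, b_4 = 1.
Then c_4 = (a_4 − i·b_4)/2 = -i/2.

Final answer: -i/2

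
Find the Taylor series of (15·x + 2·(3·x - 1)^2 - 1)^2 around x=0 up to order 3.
108·x^3 + 45·x^2 + 6·x + 1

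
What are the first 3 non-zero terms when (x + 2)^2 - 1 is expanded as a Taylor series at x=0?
x^2 + 4·x + 3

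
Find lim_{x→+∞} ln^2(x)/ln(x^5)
This is an ∞/∞ indeterminate form as x → +∞.
Write ln(x^5) = 5·ln(x), reducing the quotient to ln(x)/5 → ∞.
Limit = ∞.

Final answer: ∞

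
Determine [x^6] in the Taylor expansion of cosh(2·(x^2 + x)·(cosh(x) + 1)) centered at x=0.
Expand to order 6: cosh(2·(x^2 + x)·(cosh(x) + 1)) = 7667·x^6/90 + 152·x^5/3 + 68·x^4/3 + 16·x^3 + 8·x^2 + 1 + O(x^7).
The coefficient of x^6 is 7667/90.

Final answer: 7667/90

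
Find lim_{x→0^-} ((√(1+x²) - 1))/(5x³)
Both numerator and denominator → 0 as x → 0^-; this is a 0/0 indeterminate form.
Expand each to leading order near x = 0: numerator ~ x^2/2, denominator ~ 5·x^3.
The limit of the ratio is -∞.

Final answer: -∞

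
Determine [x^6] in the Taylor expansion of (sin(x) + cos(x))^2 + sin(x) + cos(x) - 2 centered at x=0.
Expand to order 6: (sin(x) + cos(x))^2 + sin(x) + cos(x) - 2 = -x^6/720 + 11·x^5/40 + x^4/24 - 3·x^3/2 - x^2/2 + 3·x + O(x^7).
The coefficient of x^6 is -1/720.

Final answer: -1/720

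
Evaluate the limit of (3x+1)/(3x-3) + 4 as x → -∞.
Evaluate the dominant behaviour as x → -∞; each term tends to a finite value or vanishes.
Limit = 5.

Final answer: 5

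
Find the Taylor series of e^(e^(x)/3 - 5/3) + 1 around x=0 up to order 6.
1163·x^6·e^(-4/3)/104976 + 371·x^5·e^(-4/3)/14580 + 109·x^4·e^(-4/3)/1944 + 19·x^3·e^(-4/3)/162 + 2·x^2·e^(-4/3)/9 + x·e^(-4/3)/3 + e^(-4/3) + 1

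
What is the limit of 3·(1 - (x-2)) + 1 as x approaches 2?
Direct substitution at x = 2 gives 4.

Final answer: 4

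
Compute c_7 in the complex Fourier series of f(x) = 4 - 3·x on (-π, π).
Compute the real Fourier coefficients first: a_7 = 0, b_7 = -6/7.
Then c_7 = (a_7 − i·b_7)/2 = 3·i/7.

Final answer: 3·i/7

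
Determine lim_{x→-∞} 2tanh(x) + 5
Evaluate the dominant behaviour as x → -∞; each term tends to a finite value or vanishes.
Limit = 3.

Final answer: 3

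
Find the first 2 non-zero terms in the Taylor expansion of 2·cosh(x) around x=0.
x^2 + 2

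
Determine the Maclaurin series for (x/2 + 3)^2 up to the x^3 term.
x^2/4 + 3·x + 9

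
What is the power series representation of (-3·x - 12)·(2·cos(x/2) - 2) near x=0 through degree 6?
x^6/1920 - x^5/64 - x^4/16 + 3·x^3/4 + 3·x^2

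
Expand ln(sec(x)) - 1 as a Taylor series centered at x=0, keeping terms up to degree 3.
x^2/2 - 1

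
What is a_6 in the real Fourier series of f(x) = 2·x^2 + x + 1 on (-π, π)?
a_6 = (1/π) ∫_{-π}^{π} f(x)·cos(6x) dx.
Evaluate the integral (use parity and integration by parts as needed): a_6 = 2/9.

Final answer: 2/9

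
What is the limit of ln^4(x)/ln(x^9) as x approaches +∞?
This is an ∞/∞ indeterminate form as x → +∞.
Write ln(x^9) = 9·ln(x), reducing the quotient to ln^3(x)/9 → ∞.
Limit = ∞.

Final answer: ∞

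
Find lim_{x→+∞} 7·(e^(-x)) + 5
Evaluate the dominant behaviour as x → +∞; each term tends to a finite value or vanishes.
Limit = 5.

Final answer: 5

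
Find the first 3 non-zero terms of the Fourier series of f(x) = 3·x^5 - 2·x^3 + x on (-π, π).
(-124·π^2 + 6·π^4 + 746)·sin(x) + (-3·π^4 - 53/2 + 17·π^2)·sin(2·x) + (-52·π^2/9 + 122/27 + 2·π^4)·sin(3·x)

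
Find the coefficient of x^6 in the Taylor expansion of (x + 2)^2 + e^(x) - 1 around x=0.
Expand to order 6: (x + 2)^2 + e^(x) - 1 = x^6/720 + x^5/120 + x^4/24 + x^3/6 + 3·x^2/2 + 5·x + 4 + O(x^7).
The coefficient of x^6 is 1/720.

Final answer: 1/720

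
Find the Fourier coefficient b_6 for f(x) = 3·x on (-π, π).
b_6 = (1/π) ∫_{-π}^{π} f(x)·sin(6x) dx.
Evaluate the integral (use parity and integration by parts as needed): b_6 = -1.

Final answer: -1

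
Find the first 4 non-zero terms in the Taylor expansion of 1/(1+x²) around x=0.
-x^6 + x^4 - x^2 + 1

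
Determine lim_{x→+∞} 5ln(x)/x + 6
The quotient is an ∞/∞ indeterminate form as x → +∞.
The polynomial denominator x dominates the logarithmic numerator (any positive power of x ≫ ln(x) as x → ∞), so the quotient → 0.
Adding the constant: 0 + 6 = 6. Limit = 6.

Final answer: 6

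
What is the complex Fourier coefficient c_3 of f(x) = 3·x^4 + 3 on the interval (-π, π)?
Compute the real Fourier coefficients first: a_3 = 16/9 - 8·π^2/3, b_3 = 0.
Then c_3 = (a_3 − i·b_3)/2 = 8/9 - 4·π^2/3.

Final answer: 8/9 - 4·π^2/3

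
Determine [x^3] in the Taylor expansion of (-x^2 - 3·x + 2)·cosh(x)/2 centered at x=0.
Expand to order 3: (-x^2 - 3·x + 2)·cosh(x)/2 = -3·x^3/4 - 3·x/2 + 1 + O(x^4).
The coefficient of x^3 is -3/4.

Final answer: -3/4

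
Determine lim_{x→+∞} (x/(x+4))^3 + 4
As x → +∞: x/(x+4) = 1/(1 + 4/x) → 1, and the 3rd power of a limit-1 base also → 1; with the additive constant, 1 + 4 = 5.
Limit = 5.

Final answer: 5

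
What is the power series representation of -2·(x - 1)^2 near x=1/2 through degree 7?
-1/2 + 2·(x - 1/2) - 2·(x - 1/2)^2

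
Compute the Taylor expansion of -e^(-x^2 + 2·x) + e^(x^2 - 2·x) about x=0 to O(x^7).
5·x^6/3 - 38·x^5/15 + 4·x^4 - 8·x^3/3 + 2·x^2 - 4·x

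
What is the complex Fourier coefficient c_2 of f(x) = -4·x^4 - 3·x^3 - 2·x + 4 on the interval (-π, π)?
Compute the real Fourier coefficients first: a_2 = 12 - 8·π^2, b_2 = -5/2 + 3·π^2.
Then c_2 = (a_2 − i·b_2)/2 = -4·π^2 + 6 - 3·i·π^2/2 + 5·i/4.

Final answer: -4·π^2 + 6 - 3·i·π^2/2 + 5·i/4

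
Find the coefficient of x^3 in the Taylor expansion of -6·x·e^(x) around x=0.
Expand to order 3: -6·x·e^(x) = -3·x^3 - 6·x^2 - 6·x + O(x^4).
The coefficient of x^3 is -3.

Final answer: -3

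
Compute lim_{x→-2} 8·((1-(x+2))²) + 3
Direct substitution at x = -2 gives 11.

Final answer: 11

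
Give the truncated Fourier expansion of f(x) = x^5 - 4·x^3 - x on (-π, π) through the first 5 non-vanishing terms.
(-48·π^2 + 2·π^4 + 286)·sin(x) + (-π^4 - 25/2 + 9·π^2)·sin(2·x) + (-112·π^2/27 + 170/81 + 2·π^4/3)·sin(3·x) + (-π^4/2 - 31/64 + 21·π^2/8)·sin(4·x) + (-48·π^2/25 + 38/625 + 2·π^4/5)·sin(5·x)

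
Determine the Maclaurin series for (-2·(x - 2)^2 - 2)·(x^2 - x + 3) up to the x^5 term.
-2·x^4 + 10·x^3 - 24·x^2 + 34·x - 30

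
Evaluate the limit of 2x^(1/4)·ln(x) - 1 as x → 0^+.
The product is a 0·∞ indeterminate form at x → 0⁺.
Rewrite the product as 2·ln(x) / x^(-1/4) and apply L'Hôpital, or use the standard hierarchy x^(-1/4) ≫ |ln x| as x → 0⁺.
The indeterminate product → 0, so the limit = -1.

Final answer: -1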